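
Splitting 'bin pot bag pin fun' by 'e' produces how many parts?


Splitting by 'e' breaks the string at each occurrence of the separator.
Text: 'bin pot bag pin fun'
Parts after split:
  Part 1: 'bin pot bag pin fun'
Total parts: 1

1


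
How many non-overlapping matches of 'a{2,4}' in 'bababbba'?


Pattern 'a{2,4}' matches between 2 and 4 consecutive a's (greedy).
String: 'bababbba'
Finding runs of a's and applying greedy matching:
  Run at pos 1: 'a' (length 1)
  Run at pos 3: 'a' (length 1)
  Run at pos 7: 'a' (length 1)
Matches: []
Count: 0

0


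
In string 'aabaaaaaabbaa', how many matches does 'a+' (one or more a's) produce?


Pattern 'a+' matches one or more consecutive a's.
String: 'aabaaaaaabbaa'
Scanning for runs of a:
  Match 1: 'aa' (length 2)
  Match 2: 'aaaaaa' (length 6)
  Match 3: 'aa' (length 2)
Total matches: 3

3


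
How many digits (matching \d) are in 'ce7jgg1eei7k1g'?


\d matches any digit 0-9.
Scanning 'ce7jgg1eei7k1g':
  pos 2: '7' -> DIGIT
  pos 6: '1' -> DIGIT
  pos 10: '7' -> DIGIT
  pos 12: '1' -> DIGIT
Digits found: ['7', '1', '7', '1']
Total: 4

4


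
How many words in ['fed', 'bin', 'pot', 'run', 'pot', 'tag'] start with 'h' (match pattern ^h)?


Pattern ^h anchors to start of word. Check which words begin with 'h':
  'fed' -> no
  'bin' -> no
  'pot' -> no
  'run' -> no
  'pot' -> no
  'tag' -> no
Matching words: []
Count: 0

0


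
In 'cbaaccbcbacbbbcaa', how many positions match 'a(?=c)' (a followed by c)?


Lookahead 'a(?=c)' matches 'a' only when followed by 'c'.
String: 'cbaaccbcbacbbbcaa'
Checking each position where char is 'a':
  pos 2: 'a' -> no (next='a')
  pos 3: 'a' -> MATCH (next='c')
  pos 9: 'a' -> MATCH (next='c')
  pos 15: 'a' -> no (next='a')
Matching positions: [3, 9]
Count: 2

2


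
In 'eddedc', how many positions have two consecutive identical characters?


Looking for consecutive identical characters in 'eddedc':
  pos 0-1: 'e' vs 'd' -> different
  pos 1-2: 'd' vs 'd' -> MATCH ('dd')
  pos 2-3: 'd' vs 'e' -> different
  pos 3-4: 'e' vs 'd' -> different
  pos 4-5: 'd' vs 'c' -> different
Consecutive identical pairs: ['dd']
Count: 1

1


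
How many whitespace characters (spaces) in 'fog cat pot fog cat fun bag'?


\s matches whitespace characters (spaces, tabs, etc.).
Text: 'fog cat pot fog cat fun bag'
This text has 7 words separated by spaces.
Number of spaces = number of words - 1 = 7 - 1 = 6

6


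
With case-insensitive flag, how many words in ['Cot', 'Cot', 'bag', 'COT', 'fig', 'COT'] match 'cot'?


Case-insensitive matching: compare each word's lowercase form to 'cot'.
  'Cot' -> lower='cot' -> MATCH
  'Cot' -> lower='cot' -> MATCH
  'bag' -> lower='bag' -> no
  'COT' -> lower='cot' -> MATCH
  'fig' -> lower='fig' -> no
  'COT' -> lower='cot' -> MATCH
Matches: ['Cot', 'Cot', 'COT', 'COT']
Count: 4

4


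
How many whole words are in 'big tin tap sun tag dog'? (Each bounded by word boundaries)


Word boundaries (\b) mark the start/end of each word.
Text: 'big tin tap sun tag dog'
Splitting by whitespace:
  Word 1: 'big'
  Word 2: 'tin'
  Word 3: 'tap'
  Word 4: 'sun'
  Word 5: 'tag'
  Word 6: 'dog'
Total whole words: 6

6


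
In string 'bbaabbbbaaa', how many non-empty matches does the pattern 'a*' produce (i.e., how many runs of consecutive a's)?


Pattern 'a*' matches zero or more a's. We want non-empty runs of consecutive a's.
String: 'bbaabbbbaaa'
Walking through the string to find runs of a's:
  Run 1: positions 2-3 -> 'aa'
  Run 2: positions 8-10 -> 'aaa'
Non-empty runs found: ['aa', 'aaa']
Count: 2

2


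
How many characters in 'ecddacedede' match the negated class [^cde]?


Negated class [^cde] matches any char NOT in {c, d, e}
Scanning 'ecddacedede':
  pos 0: 'e' -> no (excluded)
  pos 1: 'c' -> no (excluded)
  pos 2: 'd' -> no (excluded)
  pos 3: 'd' -> no (excluded)
  pos 4: 'a' -> MATCH
  pos 5: 'c' -> no (excluded)
  pos 6: 'e' -> no (excluded)
  pos 7: 'd' -> no (excluded)
  pos 8: 'e' -> no (excluded)
  pos 9: 'd' -> no (excluded)
  pos 10: 'e' -> no (excluded)
Total matches: 1

1


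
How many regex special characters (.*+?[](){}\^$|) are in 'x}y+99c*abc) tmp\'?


Regex special characters are: . * + ? [ ] ( ) { } \ ^ $ |
Scanning 'x}y+99c*abc) tmp\':
  pos 1: '}' -> SPECIAL
  pos 3: '+' -> SPECIAL
  pos 7: '*' -> SPECIAL
  pos 11: ')' -> SPECIAL
  pos 16: '\' -> SPECIAL
Special chars found: ['}', '+', '*', ')', '\\']
Total: 5

5


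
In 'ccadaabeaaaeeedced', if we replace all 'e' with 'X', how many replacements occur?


re.sub('e', 'X', text) replaces every occurrence of 'e' with 'X'.
Text: 'ccadaabeaaaeeedced'
Scanning for 'e':
  pos 7: 'e' -> replacement #1
  pos 11: 'e' -> replacement #2
  pos 12: 'e' -> replacement #3
  pos 13: 'e' -> replacement #4
  pos 16: 'e' -> replacement #5
Total replacements: 5

5


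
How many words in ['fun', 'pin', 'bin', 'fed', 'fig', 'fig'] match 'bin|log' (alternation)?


Alternation 'bin|log' matches either 'bin' or 'log'.
Checking each word:
  'fun' -> no
  'pin' -> no
  'bin' -> MATCH
  'fed' -> no
  'fig' -> no
  'fig' -> no
Matches: ['bin']
Count: 1

1


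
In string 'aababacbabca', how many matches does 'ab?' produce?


Pattern 'ab?' matches 'a' optionally followed by 'b'.
String: 'aababacbabca'
Scanning left to right for 'a' then checking next char:
  Match 1: 'a' (a not followed by b)
  Match 2: 'ab' (a followed by b)
  Match 3: 'ab' (a followed by b)
  Match 4: 'a' (a not followed by b)
  Match 5: 'ab' (a followed by b)
  Match 6: 'a' (a not followed by b)
Total matches: 6

6


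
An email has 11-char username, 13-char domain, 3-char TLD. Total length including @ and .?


An email address has format: username@domain.tld
Username length: 11
'@' character: 1
Domain length: 13
'.' character: 1
TLD length: 3
Total = 11 + 1 + 13 + 1 + 3 = 29

29


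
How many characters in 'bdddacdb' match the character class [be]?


Character class [be] matches any of: {b, e}
Scanning string 'bdddacdb' character by character:
  pos 0: 'b' -> MATCH
  pos 1: 'd' -> no
  pos 2: 'd' -> no
  pos 3: 'd' -> no
  pos 4: 'a' -> no
  pos 5: 'c' -> no
  pos 6: 'd' -> no
  pos 7: 'b' -> MATCH
Total matches: 2

2


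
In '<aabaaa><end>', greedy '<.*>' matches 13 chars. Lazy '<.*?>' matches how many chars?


Greedy '<.*>' tries to match as MUCH as possible.
Lazy '<.*?>' tries to match as LITTLE as possible.

String: '<aabaaa><end>'
Greedy '<.*>' starts at first '<' and extends to the LAST '>': '<aabaaa><end>' (13 chars)
Lazy '<.*?>' starts at first '<' and stops at the FIRST '>': '<aabaaa>' (8 chars)

8


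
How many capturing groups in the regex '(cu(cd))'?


To count capturing groups, count each '(' that starts a group.
Pattern: '(cu(cd))'
Walking through the pattern:
  Position 0: '(' -> group #1
  Position 3: '(' -> group #2
Total capturing groups: 2

2


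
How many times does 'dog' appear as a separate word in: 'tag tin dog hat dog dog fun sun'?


Scanning each word for exact match 'dog':
  Word 1: 'tag' -> no
  Word 2: 'tin' -> no
  Word 3: 'dog' -> MATCH
  Word 4: 'hat' -> no
  Word 5: 'dog' -> MATCH
  Word 6: 'dog' -> MATCH
  Word 7: 'fun' -> no
  Word 8: 'sun' -> no
Total matches: 3

3


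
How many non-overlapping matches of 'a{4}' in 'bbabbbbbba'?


Pattern 'a{4}' matches exactly 4 consecutive a's (greedy, non-overlapping).
String: 'bbabbbbbba'
Scanning for runs of a's:
  Run at pos 2: 'a' (length 1) -> 0 match(es)
  Run at pos 9: 'a' (length 1) -> 0 match(es)
Matches found: []
Total: 0

0


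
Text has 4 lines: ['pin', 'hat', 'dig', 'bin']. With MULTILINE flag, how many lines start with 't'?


With MULTILINE flag, ^ matches the start of each line.
Lines: ['pin', 'hat', 'dig', 'bin']
Checking which lines start with 't':
  Line 1: 'pin' -> no
  Line 2: 'hat' -> no
  Line 3: 'dig' -> no
  Line 4: 'bin' -> no
Matching lines: []
Count: 0

0


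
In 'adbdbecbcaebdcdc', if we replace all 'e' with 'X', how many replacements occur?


re.sub('e', 'X', text) replaces every occurrence of 'e' with 'X'.
Text: 'adbdbecbcaebdcdc'
Scanning for 'e':
  pos 5: 'e' -> replacement #1
  pos 10: 'e' -> replacement #2
Total replacements: 2

2


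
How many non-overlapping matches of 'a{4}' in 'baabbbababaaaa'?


Pattern 'a{4}' matches exactly 4 consecutive a's (greedy, non-overlapping).
String: 'baabbbababaaaa'
Scanning for runs of a's:
  Run at pos 1: 'aa' (length 2) -> 0 match(es)
  Run at pos 6: 'a' (length 1) -> 0 match(es)
  Run at pos 8: 'a' (length 1) -> 0 match(es)
  Run at pos 10: 'aaaa' (length 4) -> 1 match(es)
Matches found: ['aaaa']
Total: 1

1


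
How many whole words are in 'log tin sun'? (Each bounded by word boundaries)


Word boundaries (\b) mark the start/end of each word.
Text: 'log tin sun'
Splitting by whitespace:
  Word 1: 'log'
  Word 2: 'tin'
  Word 3: 'sun'
Total whole words: 3

3


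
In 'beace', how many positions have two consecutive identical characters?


Looking for consecutive identical characters in 'beace':
  pos 0-1: 'b' vs 'e' -> different
  pos 1-2: 'e' vs 'a' -> different
  pos 2-3: 'a' vs 'c' -> different
  pos 3-4: 'c' vs 'e' -> different
Consecutive identical pairs: []
Count: 0

0


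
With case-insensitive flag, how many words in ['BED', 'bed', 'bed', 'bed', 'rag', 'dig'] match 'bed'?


Case-insensitive matching: compare each word's lowercase form to 'bed'.
  'BED' -> lower='bed' -> MATCH
  'bed' -> lower='bed' -> MATCH
  'bed' -> lower='bed' -> MATCH
  'bed' -> lower='bed' -> MATCH
  'rag' -> lower='rag' -> no
  'dig' -> lower='dig' -> no
Matches: ['BED', 'bed', 'bed', 'bed']
Count: 4

4


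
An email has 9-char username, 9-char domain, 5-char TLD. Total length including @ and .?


An email address has format: username@domain.tld
Username length: 9
'@' character: 1
Domain length: 9
'.' character: 1
TLD length: 5
Total = 9 + 1 + 9 + 1 + 5 = 25

25


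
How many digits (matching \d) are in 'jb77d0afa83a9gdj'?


\d matches any digit 0-9.
Scanning 'jb77d0afa83a9gdj':
  pos 2: '7' -> DIGIT
  pos 3: '7' -> DIGIT
  pos 5: '0' -> DIGIT
  pos 9: '8' -> DIGIT
  pos 10: '3' -> DIGIT
  pos 12: '9' -> DIGIT
Digits found: ['7', '7', '0', '8', '3', '9']
Total: 6

6


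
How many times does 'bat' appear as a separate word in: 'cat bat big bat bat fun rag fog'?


Scanning each word for exact match 'bat':
  Word 1: 'cat' -> no
  Word 2: 'bat' -> MATCH
  Word 3: 'big' -> no
  Word 4: 'bat' -> MATCH
  Word 5: 'bat' -> MATCH
  Word 6: 'fun' -> no
  Word 7: 'rag' -> no
  Word 8: 'fog' -> no
Total matches: 3

3


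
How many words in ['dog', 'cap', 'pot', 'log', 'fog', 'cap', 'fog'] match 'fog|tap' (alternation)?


Alternation 'fog|tap' matches either 'fog' or 'tap'.
Checking each word:
  'dog' -> no
  'cap' -> no
  'pot' -> no
  'log' -> no
  'fog' -> MATCH
  'cap' -> no
  'fog' -> MATCH
Matches: ['fog', 'fog']
Count: 2

2


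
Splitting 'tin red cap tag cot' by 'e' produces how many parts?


Splitting by 'e' breaks the string at each occurrence of the separator.
Text: 'tin red cap tag cot'
Parts after split:
  Part 1: 'tin r'
  Part 2: 'd cap tag cot'
Total parts: 2

2


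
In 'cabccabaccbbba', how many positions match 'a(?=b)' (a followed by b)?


Lookahead 'a(?=b)' matches 'a' only when followed by 'b'.
String: 'cabccabaccbbba'
Checking each position where char is 'a':
  pos 1: 'a' -> MATCH (next='b')
  pos 5: 'a' -> MATCH (next='b')
  pos 7: 'a' -> no (next='c')
Matching positions: [1, 5]
Count: 2

2


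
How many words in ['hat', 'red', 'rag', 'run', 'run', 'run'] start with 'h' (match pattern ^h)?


Pattern ^h anchors to start of word. Check which words begin with 'h':
  'hat' -> MATCH (starts with 'h')
  'red' -> no
  'rag' -> no
  'run' -> no
  'run' -> no
  'run' -> no
Matching words: ['hat']
Count: 1

1


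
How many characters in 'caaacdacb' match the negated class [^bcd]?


Negated class [^bcd] matches any char NOT in {b, c, d}
Scanning 'caaacdacb':
  pos 0: 'c' -> no (excluded)
  pos 1: 'a' -> MATCH
  pos 2: 'a' -> MATCH
  pos 3: 'a' -> MATCH
  pos 4: 'c' -> no (excluded)
  pos 5: 'd' -> no (excluded)
  pos 6: 'a' -> MATCH
  pos 7: 'c' -> no (excluded)
  pos 8: 'b' -> no (excluded)
Total matches: 4

4


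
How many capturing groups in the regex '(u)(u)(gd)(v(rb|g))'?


To count capturing groups, count each '(' that starts a group.
Pattern: '(u)(u)(gd)(v(rb|g))'
Walking through the pattern:
  Position 0: '(' -> group #1
  Position 3: '(' -> group #2
  Position 6: '(' -> group #3
  Position 10: '(' -> group #4
  Position 12: '(' -> group #5
Total capturing groups: 5

5


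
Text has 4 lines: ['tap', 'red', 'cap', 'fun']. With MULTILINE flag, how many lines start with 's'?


With MULTILINE flag, ^ matches the start of each line.
Lines: ['tap', 'red', 'cap', 'fun']
Checking which lines start with 's':
  Line 1: 'tap' -> no
  Line 2: 'red' -> no
  Line 3: 'cap' -> no
  Line 4: 'fun' -> no
Matching lines: []
Count: 0

0


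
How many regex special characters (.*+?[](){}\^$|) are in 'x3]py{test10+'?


Regex special characters are: . * + ? [ ] ( ) { } \ ^ $ |
Scanning 'x3]py{test10+':
  pos 2: ']' -> SPECIAL
  pos 5: '{' -> SPECIAL
  pos 12: '+' -> SPECIAL
Special chars found: [']', '{', '+']
Total: 3

3


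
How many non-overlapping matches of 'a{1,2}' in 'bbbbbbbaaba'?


Pattern 'a{1,2}' matches between 1 and 2 consecutive a's (greedy).
String: 'bbbbbbbaaba'
Finding runs of a's and applying greedy matching:
  Run at pos 7: 'aa' (length 2)
  Run at pos 10: 'a' (length 1)
Matches: ['aa', 'a']
Count: 2

2


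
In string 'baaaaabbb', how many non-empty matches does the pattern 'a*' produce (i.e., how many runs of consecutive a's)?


Pattern 'a*' matches zero or more a's. We want non-empty runs of consecutive a's.
String: 'baaaaabbb'
Walking through the string to find runs of a's:
  Run 1: positions 1-5 -> 'aaaaa'
Non-empty runs found: ['aaaaa']
Count: 1

1


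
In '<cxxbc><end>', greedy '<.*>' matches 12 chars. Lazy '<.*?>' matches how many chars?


Greedy '<.*>' tries to match as MUCH as possible.
Lazy '<.*?>' tries to match as LITTLE as possible.

String: '<cxxbc><end>'
Greedy '<.*>' starts at first '<' and extends to the LAST '>': '<cxxbc><end>' (12 chars)
Lazy '<.*?>' starts at first '<' and stops at the FIRST '>': '<cxxbc>' (7 chars)

7


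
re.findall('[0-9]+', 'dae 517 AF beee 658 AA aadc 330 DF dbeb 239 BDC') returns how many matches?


Pattern '[0-9]+' finds one or more digits.
Text: 'dae 517 AF beee 658 AA aadc 330 DF dbeb 239 BDC'
Scanning for matches:
  Match 1: '517'
  Match 2: '658'
  Match 3: '330'
  Match 4: '239'
Total matches: 4

4


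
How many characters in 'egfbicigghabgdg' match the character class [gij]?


Character class [gij] matches any of: {g, i, j}
Scanning string 'egfbicigghabgdg' character by character:
  pos 0: 'e' -> no
  pos 1: 'g' -> MATCH
  pos 2: 'f' -> no
  pos 3: 'b' -> no
  pos 4: 'i' -> MATCH
  pos 5: 'c' -> no
  pos 6: 'i' -> MATCH
  pos 7: 'g' -> MATCH
  pos 8: 'g' -> MATCH
  pos 9: 'h' -> no
  pos 10: 'a' -> no
  pos 11: 'b' -> no
  pos 12: 'g' -> MATCH
  pos 13: 'd' -> no
  pos 14: 'g' -> MATCH
Total matches: 7

7


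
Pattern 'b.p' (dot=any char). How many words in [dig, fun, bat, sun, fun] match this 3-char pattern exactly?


Pattern 'b.p' means: starts with 'b', any single char, ends with 'p'.
Checking each word (must be exactly 3 chars):
  'dig' (len=3): no
  'fun' (len=3): no
  'bat' (len=3): no
  'sun' (len=3): no
  'fun' (len=3): no
Matching words: []
Total: 0

0


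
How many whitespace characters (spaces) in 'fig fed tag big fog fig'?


\s matches whitespace characters (spaces, tabs, etc.).
Text: 'fig fed tag big fog fig'
This text has 6 words separated by spaces.
Number of spaces = number of words - 1 = 6 - 1 = 5

5


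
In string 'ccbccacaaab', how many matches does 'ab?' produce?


Pattern 'ab?' matches 'a' optionally followed by 'b'.
String: 'ccbccacaaab'
Scanning left to right for 'a' then checking next char:
  Match 1: 'a' (a not followed by b)
  Match 2: 'a' (a not followed by b)
  Match 3: 'a' (a not followed by b)
  Match 4: 'ab' (a followed by b)
Total matches: 4

4


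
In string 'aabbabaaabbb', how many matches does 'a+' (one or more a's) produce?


Pattern 'a+' matches one or more consecutive a's.
String: 'aabbabaaabbb'
Scanning for runs of a:
  Match 1: 'aa' (length 2)
  Match 2: 'a' (length 1)
  Match 3: 'aaa' (length 3)
Total matches: 3

3


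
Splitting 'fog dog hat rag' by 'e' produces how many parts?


Splitting by 'e' breaks the string at each occurrence of the separator.
Text: 'fog dog hat rag'
Parts after split:
  Part 1: 'fog dog hat rag'
Total parts: 1

1


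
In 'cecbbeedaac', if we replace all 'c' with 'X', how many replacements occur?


re.sub('c', 'X', text) replaces every occurrence of 'c' with 'X'.
Text: 'cecbbeedaac'
Scanning for 'c':
  pos 0: 'c' -> replacement #1
  pos 2: 'c' -> replacement #2
  pos 10: 'c' -> replacement #3
Total replacements: 3

3


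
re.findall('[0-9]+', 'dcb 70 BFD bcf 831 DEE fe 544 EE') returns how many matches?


Pattern '[0-9]+' finds one or more digits.
Text: 'dcb 70 BFD bcf 831 DEE fe 544 EE'
Scanning for matches:
  Match 1: '70'
  Match 2: '831'
  Match 3: '544'
Total matches: 3

3


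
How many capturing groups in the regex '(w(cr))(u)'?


To count capturing groups, count each '(' that starts a group.
Pattern: '(w(cr))(u)'
Walking through the pattern:
  Position 0: '(' -> group #1
  Position 2: '(' -> group #2
  Position 7: '(' -> group #3
Total capturing groups: 3

3


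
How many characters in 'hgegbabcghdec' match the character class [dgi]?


Character class [dgi] matches any of: {d, g, i}
Scanning string 'hgegbabcghdec' character by character:
  pos 0: 'h' -> no
  pos 1: 'g' -> MATCH
  pos 2: 'e' -> no
  pos 3: 'g' -> MATCH
  pos 4: 'b' -> no
  pos 5: 'a' -> no
  pos 6: 'b' -> no
  pos 7: 'c' -> no
  pos 8: 'g' -> MATCH
  pos 9: 'h' -> no
  pos 10: 'd' -> MATCH
  pos 11: 'e' -> no
  pos 12: 'c' -> no
Total matches: 4

4


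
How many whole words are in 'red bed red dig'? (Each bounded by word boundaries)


Word boundaries (\b) mark the start/end of each word.
Text: 'red bed red dig'
Splitting by whitespace:
  Word 1: 'red'
  Word 2: 'bed'
  Word 3: 'red'
  Word 4: 'dig'
Total whole words: 4

4


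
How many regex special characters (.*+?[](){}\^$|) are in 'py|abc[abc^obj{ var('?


Regex special characters are: . * + ? [ ] ( ) { } \ ^ $ |
Scanning 'py|abc[abc^obj{ var(':
  pos 2: '|' -> SPECIAL
  pos 6: '[' -> SPECIAL
  pos 10: '^' -> SPECIAL
  pos 14: '{' -> SPECIAL
  pos 19: '(' -> SPECIAL
Special chars found: ['|', '[', '^', '{', '(']
Total: 5

5


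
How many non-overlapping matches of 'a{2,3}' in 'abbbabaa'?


Pattern 'a{2,3}' matches between 2 and 3 consecutive a's (greedy).
String: 'abbbabaa'
Finding runs of a's and applying greedy matching:
  Run at pos 0: 'a' (length 1)
  Run at pos 4: 'a' (length 1)
  Run at pos 6: 'aa' (length 2)
Matches: ['aa']
Count: 1

1


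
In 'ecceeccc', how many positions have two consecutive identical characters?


Looking for consecutive identical characters in 'ecceeccc':
  pos 0-1: 'e' vs 'c' -> different
  pos 1-2: 'c' vs 'c' -> MATCH ('cc')
  pos 2-3: 'c' vs 'e' -> different
  pos 3-4: 'e' vs 'e' -> MATCH ('ee')
  pos 4-5: 'e' vs 'c' -> different
  pos 5-6: 'c' vs 'c' -> MATCH ('cc')
  pos 6-7: 'c' vs 'c' -> MATCH ('cc')
Consecutive identical pairs: ['cc', 'ee', 'cc', 'cc']
Count: 4

4


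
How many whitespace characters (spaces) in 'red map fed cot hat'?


\s matches whitespace characters (spaces, tabs, etc.).
Text: 'red map fed cot hat'
This text has 5 words separated by spaces.
Number of spaces = number of words - 1 = 5 - 1 = 4

4


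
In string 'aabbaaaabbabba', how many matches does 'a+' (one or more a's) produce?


Pattern 'a+' matches one or more consecutive a's.
String: 'aabbaaaabbabba'
Scanning for runs of a:
  Match 1: 'aa' (length 2)
  Match 2: 'aaaa' (length 4)
  Match 3: 'a' (length 1)
  Match 4: 'a' (length 1)
Total matches: 4

4


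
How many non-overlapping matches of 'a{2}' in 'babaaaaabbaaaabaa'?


Pattern 'a{2}' matches exactly 2 consecutive a's (greedy, non-overlapping).
String: 'babaaaaabbaaaabaa'
Scanning for runs of a's:
  Run at pos 1: 'a' (length 1) -> 0 match(es)
  Run at pos 3: 'aaaaa' (length 5) -> 2 match(es)
  Run at pos 10: 'aaaa' (length 4) -> 2 match(es)
  Run at pos 15: 'aa' (length 2) -> 1 match(es)
Matches found: ['aa', 'aa', 'aa', 'aa', 'aa']
Total: 5

5


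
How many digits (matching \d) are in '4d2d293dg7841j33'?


\d matches any digit 0-9.
Scanning '4d2d293dg7841j33':
  pos 0: '4' -> DIGIT
  pos 2: '2' -> DIGIT
  pos 4: '2' -> DIGIT
  pos 5: '9' -> DIGIT
  pos 6: '3' -> DIGIT
  pos 9: '7' -> DIGIT
  pos 10: '8' -> DIGIT
  pos 11: '4' -> DIGIT
  pos 12: '1' -> DIGIT
  pos 14: '3' -> DIGIT
  pos 15: '3' -> DIGIT
Digits found: ['4', '2', '2', '9', '3', '7', '8', '4', '1', '3', '3']
Total: 11

11


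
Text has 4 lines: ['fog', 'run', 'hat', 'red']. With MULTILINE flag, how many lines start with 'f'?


With MULTILINE flag, ^ matches the start of each line.
Lines: ['fog', 'run', 'hat', 'red']
Checking which lines start with 'f':
  Line 1: 'fog' -> MATCH
  Line 2: 'run' -> no
  Line 3: 'hat' -> no
  Line 4: 'red' -> no
Matching lines: ['fog']
Count: 1

1


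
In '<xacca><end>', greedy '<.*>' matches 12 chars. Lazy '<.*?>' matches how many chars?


Greedy '<.*>' tries to match as MUCH as possible.
Lazy '<.*?>' tries to match as LITTLE as possible.

String: '<xacca><end>'
Greedy '<.*>' starts at first '<' and extends to the LAST '>': '<xacca><end>' (12 chars)
Lazy '<.*?>' starts at first '<' and stops at the FIRST '>': '<xacca>' (7 chars)

7


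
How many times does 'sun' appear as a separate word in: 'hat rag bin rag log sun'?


Scanning each word for exact match 'sun':
  Word 1: 'hat' -> no
  Word 2: 'rag' -> no
  Word 3: 'bin' -> no
  Word 4: 'rag' -> no
  Word 5: 'log' -> no
  Word 6: 'sun' -> MATCH
Total matches: 1

1


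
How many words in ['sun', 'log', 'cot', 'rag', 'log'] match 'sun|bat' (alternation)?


Alternation 'sun|bat' matches either 'sun' or 'bat'.
Checking each word:
  'sun' -> MATCH
  'log' -> no
  'cot' -> no
  'rag' -> no
  'log' -> no
Matches: ['sun']
Count: 1

1


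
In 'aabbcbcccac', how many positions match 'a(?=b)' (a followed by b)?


Lookahead 'a(?=b)' matches 'a' only when followed by 'b'.
String: 'aabbcbcccac'
Checking each position where char is 'a':
  pos 0: 'a' -> no (next='a')
  pos 1: 'a' -> MATCH (next='b')
  pos 9: 'a' -> no (next='c')
Matching positions: [1]
Count: 1

1


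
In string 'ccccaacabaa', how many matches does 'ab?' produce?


Pattern 'ab?' matches 'a' optionally followed by 'b'.
String: 'ccccaacabaa'
Scanning left to right for 'a' then checking next char:
  Match 1: 'a' (a not followed by b)
  Match 2: 'a' (a not followed by b)
  Match 3: 'ab' (a followed by b)
  Match 4: 'a' (a not followed by b)
  Match 5: 'a' (a not followed by b)
Total matches: 5

5


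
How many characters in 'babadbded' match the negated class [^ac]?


Negated class [^ac] matches any char NOT in {a, c}
Scanning 'babadbded':
  pos 0: 'b' -> MATCH
  pos 1: 'a' -> no (excluded)
  pos 2: 'b' -> MATCH
  pos 3: 'a' -> no (excluded)
  pos 4: 'd' -> MATCH
  pos 5: 'b' -> MATCH
  pos 6: 'd' -> MATCH
  pos 7: 'e' -> MATCH
  pos 8: 'd' -> MATCH
Total matches: 7

7


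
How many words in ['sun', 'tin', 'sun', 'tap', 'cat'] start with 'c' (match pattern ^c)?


Pattern ^c anchors to start of word. Check which words begin with 'c':
  'sun' -> no
  'tin' -> no
  'sun' -> no
  'tap' -> no
  'cat' -> MATCH (starts with 'c')
Matching words: ['cat']
Count: 1

1


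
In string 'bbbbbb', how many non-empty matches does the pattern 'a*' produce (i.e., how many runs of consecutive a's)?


Pattern 'a*' matches zero or more a's. We want non-empty runs of consecutive a's.
String: 'bbbbbb'
Walking through the string to find runs of a's:
Non-empty runs found: []
Count: 0

0


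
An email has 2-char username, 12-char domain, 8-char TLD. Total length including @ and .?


An email address has format: username@domain.tld
Username length: 2
'@' character: 1
Domain length: 12
'.' character: 1
TLD length: 8
Total = 2 + 1 + 12 + 1 + 8 = 24

24


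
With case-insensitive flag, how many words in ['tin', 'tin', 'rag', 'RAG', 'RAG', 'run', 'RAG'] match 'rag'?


Case-insensitive matching: compare each word's lowercase form to 'rag'.
  'tin' -> lower='tin' -> no
  'tin' -> lower='tin' -> no
  'rag' -> lower='rag' -> MATCH
  'RAG' -> lower='rag' -> MATCH
  'RAG' -> lower='rag' -> MATCH
  'run' -> lower='run' -> no
  'RAG' -> lower='rag' -> MATCH
Matches: ['rag', 'RAG', 'RAG', 'RAG']
Count: 4

4


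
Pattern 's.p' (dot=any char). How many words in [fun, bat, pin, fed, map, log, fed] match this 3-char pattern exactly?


Pattern 's.p' means: starts with 's', any single char, ends with 'p'.
Checking each word (must be exactly 3 chars):
  'fun' (len=3): no
  'bat' (len=3): no
  'pin' (len=3): no
  'fed' (len=3): no
  'map' (len=3): no
  'log' (len=3): no
  'fed' (len=3): no
Matching words: []
Total: 0

0


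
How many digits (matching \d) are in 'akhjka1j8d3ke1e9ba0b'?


\d matches any digit 0-9.
Scanning 'akhjka1j8d3ke1e9ba0b':
  pos 6: '1' -> DIGIT
  pos 8: '8' -> DIGIT
  pos 10: '3' -> DIGIT
  pos 13: '1' -> DIGIT
  pos 15: '9' -> DIGIT
  pos 18: '0' -> DIGIT
Digits found: ['1', '8', '3', '1', '9', '0']
Total: 6

6


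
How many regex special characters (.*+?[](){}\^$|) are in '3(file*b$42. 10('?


Regex special characters are: . * + ? [ ] ( ) { } \ ^ $ |
Scanning '3(file*b$42. 10(':
  pos 1: '(' -> SPECIAL
  pos 6: '*' -> SPECIAL
  pos 8: '$' -> SPECIAL
  pos 11: '.' -> SPECIAL
  pos 15: '(' -> SPECIAL
Special chars found: ['(', '*', '$', '.', '(']
Total: 5

5


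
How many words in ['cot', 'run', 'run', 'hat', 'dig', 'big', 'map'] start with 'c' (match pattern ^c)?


Pattern ^c anchors to start of word. Check which words begin with 'c':
  'cot' -> MATCH (starts with 'c')
  'run' -> no
  'run' -> no
  'hat' -> no
  'dig' -> no
  'big' -> no
  'map' -> no
Matching words: ['cot']
Count: 1

1


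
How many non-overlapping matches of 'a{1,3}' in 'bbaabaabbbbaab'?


Pattern 'a{1,3}' matches between 1 and 3 consecutive a's (greedy).
String: 'bbaabaabbbbaab'
Finding runs of a's and applying greedy matching:
  Run at pos 2: 'aa' (length 2)
  Run at pos 5: 'aa' (length 2)
  Run at pos 11: 'aa' (length 2)
Matches: ['aa', 'aa', 'aa']
Count: 3

3


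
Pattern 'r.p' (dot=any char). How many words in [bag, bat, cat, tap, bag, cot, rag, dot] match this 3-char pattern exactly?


Pattern 'r.p' means: starts with 'r', any single char, ends with 'p'.
Checking each word (must be exactly 3 chars):
  'bag' (len=3): no
  'bat' (len=3): no
  'cat' (len=3): no
  'tap' (len=3): no
  'bag' (len=3): no
  'cot' (len=3): no
  'rag' (len=3): no
  'dot' (len=3): no
Matching words: []
Total: 0

0


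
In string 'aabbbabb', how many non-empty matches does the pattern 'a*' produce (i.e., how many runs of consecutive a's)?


Pattern 'a*' matches zero or more a's. We want non-empty runs of consecutive a's.
String: 'aabbbabb'
Walking through the string to find runs of a's:
  Run 1: positions 0-1 -> 'aa'
  Run 2: positions 5-5 -> 'a'
Non-empty runs found: ['aa', 'a']
Count: 2

2


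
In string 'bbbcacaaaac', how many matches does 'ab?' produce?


Pattern 'ab?' matches 'a' optionally followed by 'b'.
String: 'bbbcacaaaac'
Scanning left to right for 'a' then checking next char:
  Match 1: 'a' (a not followed by b)
  Match 2: 'a' (a not followed by b)
  Match 3: 'a' (a not followed by b)
  Match 4: 'a' (a not followed by b)
  Match 5: 'a' (a not followed by b)
Total matches: 5

5


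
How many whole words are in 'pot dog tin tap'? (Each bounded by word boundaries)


Word boundaries (\b) mark the start/end of each word.
Text: 'pot dog tin tap'
Splitting by whitespace:
  Word 1: 'pot'
  Word 2: 'dog'
  Word 3: 'tin'
  Word 4: 'tap'
Total whole words: 4

4


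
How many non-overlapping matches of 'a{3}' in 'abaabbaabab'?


Pattern 'a{3}' matches exactly 3 consecutive a's (greedy, non-overlapping).
String: 'abaabbaabab'
Scanning for runs of a's:
  Run at pos 0: 'a' (length 1) -> 0 match(es)
  Run at pos 2: 'aa' (length 2) -> 0 match(es)
  Run at pos 6: 'aa' (length 2) -> 0 match(es)
  Run at pos 9: 'a' (length 1) -> 0 match(es)
Matches found: []
Total: 0

0


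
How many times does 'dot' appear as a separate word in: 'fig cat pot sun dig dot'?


Scanning each word for exact match 'dot':
  Word 1: 'fig' -> no
  Word 2: 'cat' -> no
  Word 3: 'pot' -> no
  Word 4: 'sun' -> no
  Word 5: 'dig' -> no
  Word 6: 'dot' -> MATCH
Total matches: 1

1


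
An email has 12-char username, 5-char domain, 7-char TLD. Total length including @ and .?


An email address has format: username@domain.tld
Username length: 12
'@' character: 1
Domain length: 5
'.' character: 1
TLD length: 7
Total = 12 + 1 + 5 + 1 + 7 = 26

26


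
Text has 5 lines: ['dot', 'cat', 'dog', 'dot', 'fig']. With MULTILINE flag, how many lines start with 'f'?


With MULTILINE flag, ^ matches the start of each line.
Lines: ['dot', 'cat', 'dog', 'dot', 'fig']
Checking which lines start with 'f':
  Line 1: 'dot' -> no
  Line 2: 'cat' -> no
  Line 3: 'dog' -> no
  Line 4: 'dot' -> no
  Line 5: 'fig' -> MATCH
Matching lines: ['fig']
Count: 1

1


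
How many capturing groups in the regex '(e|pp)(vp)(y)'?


To count capturing groups, count each '(' that starts a group.
Pattern: '(e|pp)(vp)(y)'
Walking through the pattern:
  Position 0: '(' -> group #1
  Position 6: '(' -> group #2
  Position 10: '(' -> group #3
Total capturing groups: 3

3


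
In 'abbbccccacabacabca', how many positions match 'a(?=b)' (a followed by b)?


Lookahead 'a(?=b)' matches 'a' only when followed by 'b'.
String: 'abbbccccacabacabca'
Checking each position where char is 'a':
  pos 0: 'a' -> MATCH (next='b')
  pos 8: 'a' -> no (next='c')
  pos 10: 'a' -> MATCH (next='b')
  pos 12: 'a' -> no (next='c')
  pos 14: 'a' -> MATCH (next='b')
Matching positions: [0, 10, 14]
Count: 3

3


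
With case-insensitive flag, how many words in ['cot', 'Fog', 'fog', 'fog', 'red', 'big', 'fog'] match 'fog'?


Case-insensitive matching: compare each word's lowercase form to 'fog'.
  'cot' -> lower='cot' -> no
  'Fog' -> lower='fog' -> MATCH
  'fog' -> lower='fog' -> MATCH
  'fog' -> lower='fog' -> MATCH
  'red' -> lower='red' -> no
  'big' -> lower='big' -> no
  'fog' -> lower='fog' -> MATCH
Matches: ['Fog', 'fog', 'fog', 'fog']
Count: 4

4


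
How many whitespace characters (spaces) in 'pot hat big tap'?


\s matches whitespace characters (spaces, tabs, etc.).
Text: 'pot hat big tap'
This text has 4 words separated by spaces.
Number of spaces = number of words - 1 = 4 - 1 = 3

3


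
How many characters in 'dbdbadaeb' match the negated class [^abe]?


Negated class [^abe] matches any char NOT in {a, b, e}
Scanning 'dbdbadaeb':
  pos 0: 'd' -> MATCH
  pos 1: 'b' -> no (excluded)
  pos 2: 'd' -> MATCH
  pos 3: 'b' -> no (excluded)
  pos 4: 'a' -> no (excluded)
  pos 5: 'd' -> MATCH
  pos 6: 'a' -> no (excluded)
  pos 7: 'e' -> no (excluded)
  pos 8: 'b' -> no (excluded)
Total matches: 3

3


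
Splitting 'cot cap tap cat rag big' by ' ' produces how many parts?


Splitting by ' ' breaks the string at each occurrence of the separator.
Text: 'cot cap tap cat rag big'
Parts after split:
  Part 1: 'cot'
  Part 2: 'cap'
  Part 3: 'tap'
  Part 4: 'cat'
  Part 5: 'rag'
  Part 6: 'big'
Total parts: 6

6


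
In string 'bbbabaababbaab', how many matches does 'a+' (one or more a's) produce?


Pattern 'a+' matches one or more consecutive a's.
String: 'bbbabaababbaab'
Scanning for runs of a:
  Match 1: 'a' (length 1)
  Match 2: 'aa' (length 2)
  Match 3: 'a' (length 1)
  Match 4: 'aa' (length 2)
Total matches: 4

4


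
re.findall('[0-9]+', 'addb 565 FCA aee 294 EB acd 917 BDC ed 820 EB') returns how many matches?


Pattern '[0-9]+' finds one or more digits.
Text: 'addb 565 FCA aee 294 EB acd 917 BDC ed 820 EB'
Scanning for matches:
  Match 1: '565'
  Match 2: '294'
  Match 3: '917'
  Match 4: '820'
Total matches: 4

4


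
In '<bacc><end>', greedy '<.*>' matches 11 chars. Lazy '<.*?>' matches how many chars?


Greedy '<.*>' tries to match as MUCH as possible.
Lazy '<.*?>' tries to match as LITTLE as possible.

String: '<bacc><end>'
Greedy '<.*>' starts at first '<' and extends to the LAST '>': '<bacc><end>' (11 chars)
Lazy '<.*?>' starts at first '<' and stops at the FIRST '>': '<bacc>' (6 chars)

6


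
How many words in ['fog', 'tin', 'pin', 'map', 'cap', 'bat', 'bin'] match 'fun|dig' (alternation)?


Alternation 'fun|dig' matches either 'fun' or 'dig'.
Checking each word:
  'fog' -> no
  'tin' -> no
  'pin' -> no
  'map' -> no
  'cap' -> no
  'bat' -> no
  'bin' -> no
Matches: []
Count: 0

0


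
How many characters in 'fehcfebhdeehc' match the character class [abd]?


Character class [abd] matches any of: {a, b, d}
Scanning string 'fehcfebhdeehc' character by character:
  pos 0: 'f' -> no
  pos 1: 'e' -> no
  pos 2: 'h' -> no
  pos 3: 'c' -> no
  pos 4: 'f' -> no
  pos 5: 'e' -> no
  pos 6: 'b' -> MATCH
  pos 7: 'h' -> no
  pos 8: 'd' -> MATCH
  pos 9: 'e' -> no
  pos 10: 'e' -> no
  pos 11: 'h' -> no
  pos 12: 'c' -> no
Total matches: 2

2


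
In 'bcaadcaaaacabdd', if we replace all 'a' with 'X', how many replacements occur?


re.sub('a', 'X', text) replaces every occurrence of 'a' with 'X'.
Text: 'bcaadcaaaacabdd'
Scanning for 'a':
  pos 2: 'a' -> replacement #1
  pos 3: 'a' -> replacement #2
  pos 6: 'a' -> replacement #3
  pos 7: 'a' -> replacement #4
  pos 8: 'a' -> replacement #5
  pos 9: 'a' -> replacement #6
  pos 11: 'a' -> replacement #7
Total replacements: 7

7


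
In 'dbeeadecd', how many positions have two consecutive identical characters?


Looking for consecutive identical characters in 'dbeeadecd':
  pos 0-1: 'd' vs 'b' -> different
  pos 1-2: 'b' vs 'e' -> different
  pos 2-3: 'e' vs 'e' -> MATCH ('ee')
  pos 3-4: 'e' vs 'a' -> different
  pos 4-5: 'a' vs 'd' -> different
  pos 5-6: 'd' vs 'e' -> different
  pos 6-7: 'e' vs 'c' -> different
  pos 7-8: 'c' vs 'd' -> different
Consecutive identical pairs: ['ee']
Count: 1

1


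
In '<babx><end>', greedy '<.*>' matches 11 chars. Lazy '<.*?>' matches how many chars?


Greedy '<.*>' tries to match as MUCH as possible.
Lazy '<.*?>' tries to match as LITTLE as possible.

String: '<babx><end>'
Greedy '<.*>' starts at first '<' and extends to the LAST '>': '<babx><end>' (11 chars)
Lazy '<.*?>' starts at first '<' and stops at the FIRST '>': '<babx>' (6 chars)

6


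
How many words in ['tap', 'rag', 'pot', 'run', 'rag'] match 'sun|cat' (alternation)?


Alternation 'sun|cat' matches either 'sun' or 'cat'.
Checking each word:
  'tap' -> no
  'rag' -> no
  'pot' -> no
  'run' -> no
  'rag' -> no
Matches: []
Count: 0

0


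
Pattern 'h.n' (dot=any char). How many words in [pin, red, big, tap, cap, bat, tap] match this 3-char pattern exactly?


Pattern 'h.n' means: starts with 'h', any single char, ends with 'n'.
Checking each word (must be exactly 3 chars):
  'pin' (len=3): no
  'red' (len=3): no
  'big' (len=3): no
  'tap' (len=3): no
  'cap' (len=3): no
  'bat' (len=3): no
  'tap' (len=3): no
Matching words: []
Total: 0

0


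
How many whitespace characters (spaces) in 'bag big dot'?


\s matches whitespace characters (spaces, tabs, etc.).
Text: 'bag big dot'
This text has 3 words separated by spaces.
Number of spaces = number of words - 1 = 3 - 1 = 2

2


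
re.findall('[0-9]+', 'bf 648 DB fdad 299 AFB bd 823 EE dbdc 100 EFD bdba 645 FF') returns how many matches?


Pattern '[0-9]+' finds one or more digits.
Text: 'bf 648 DB fdad 299 AFB bd 823 EE dbdc 100 EFD bdba 645 FF'
Scanning for matches:
  Match 1: '648'
  Match 2: '299'
  Match 3: '823'
  Match 4: '100'
  Match 5: '645'
Total matches: 5

5


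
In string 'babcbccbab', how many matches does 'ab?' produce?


Pattern 'ab?' matches 'a' optionally followed by 'b'.
String: 'babcbccbab'
Scanning left to right for 'a' then checking next char:
  Match 1: 'ab' (a followed by b)
  Match 2: 'ab' (a followed by b)
Total matches: 2

2


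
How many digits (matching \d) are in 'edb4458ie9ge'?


\d matches any digit 0-9.
Scanning 'edb4458ie9ge':
  pos 3: '4' -> DIGIT
  pos 4: '4' -> DIGIT
  pos 5: '5' -> DIGIT
  pos 6: '8' -> DIGIT
  pos 9: '9' -> DIGIT
Digits found: ['4', '4', '5', '8', '9']
Total: 5

5


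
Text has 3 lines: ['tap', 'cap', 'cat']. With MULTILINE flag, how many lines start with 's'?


With MULTILINE flag, ^ matches the start of each line.
Lines: ['tap', 'cap', 'cat']
Checking which lines start with 's':
  Line 1: 'tap' -> no
  Line 2: 'cap' -> no
  Line 3: 'cat' -> no
Matching lines: []
Count: 0

0


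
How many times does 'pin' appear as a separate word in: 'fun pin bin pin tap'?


Scanning each word for exact match 'pin':
  Word 1: 'fun' -> no
  Word 2: 'pin' -> MATCH
  Word 3: 'bin' -> no
  Word 4: 'pin' -> MATCH
  Word 5: 'tap' -> no
Total matches: 2

2


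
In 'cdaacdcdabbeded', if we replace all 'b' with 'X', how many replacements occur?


re.sub('b', 'X', text) replaces every occurrence of 'b' with 'X'.
Text: 'cdaacdcdabbeded'
Scanning for 'b':
  pos 9: 'b' -> replacement #1
  pos 10: 'b' -> replacement #2
Total replacements: 2

2


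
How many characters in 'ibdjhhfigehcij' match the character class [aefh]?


Character class [aefh] matches any of: {a, e, f, h}
Scanning string 'ibdjhhfigehcij' character by character:
  pos 0: 'i' -> no
  pos 1: 'b' -> no
  pos 2: 'd' -> no
  pos 3: 'j' -> no
  pos 4: 'h' -> MATCH
  pos 5: 'h' -> MATCH
  pos 6: 'f' -> MATCH
  pos 7: 'i' -> no
  pos 8: 'g' -> no
  pos 9: 'e' -> MATCH
  pos 10: 'h' -> MATCH
  pos 11: 'c' -> no
  pos 12: 'i' -> no
  pos 13: 'j' -> no
Total matches: 5

5


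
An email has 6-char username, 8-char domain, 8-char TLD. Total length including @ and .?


An email address has format: username@domain.tld
Username length: 6
'@' character: 1
Domain length: 8
'.' character: 1
TLD length: 8
Total = 6 + 1 + 8 + 1 + 8 = 24

24


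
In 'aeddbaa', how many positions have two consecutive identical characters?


Looking for consecutive identical characters in 'aeddbaa':
  pos 0-1: 'a' vs 'e' -> different
  pos 1-2: 'e' vs 'd' -> different
  pos 2-3: 'd' vs 'd' -> MATCH ('dd')
  pos 3-4: 'd' vs 'b' -> different
  pos 4-5: 'b' vs 'a' -> different
  pos 5-6: 'a' vs 'a' -> MATCH ('aa')
Consecutive identical pairs: ['dd', 'aa']
Count: 2

2


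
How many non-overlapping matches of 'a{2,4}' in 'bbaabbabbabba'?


Pattern 'a{2,4}' matches between 2 and 4 consecutive a's (greedy).
String: 'bbaabbabbabba'
Finding runs of a's and applying greedy matching:
  Run at pos 2: 'aa' (length 2)
  Run at pos 6: 'a' (length 1)
  Run at pos 9: 'a' (length 1)
  Run at pos 12: 'a' (length 1)
Matches: ['aa']
Count: 1

1


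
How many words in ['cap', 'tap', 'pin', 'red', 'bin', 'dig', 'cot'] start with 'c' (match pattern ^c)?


Pattern ^c anchors to start of word. Check which words begin with 'c':
  'cap' -> MATCH (starts with 'c')
  'tap' -> no
  'pin' -> no
  'red' -> no
  'bin' -> no
  'dig' -> no
  'cot' -> MATCH (starts with 'c')
Matching words: ['cap', 'cot']
Count: 2

2


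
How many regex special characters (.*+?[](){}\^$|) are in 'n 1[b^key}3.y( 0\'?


Regex special characters are: . * + ? [ ] ( ) { } \ ^ $ |
Scanning 'n 1[b^key}3.y( 0\':
  pos 3: '[' -> SPECIAL
  pos 5: '^' -> SPECIAL
  pos 9: '}' -> SPECIAL
  pos 11: '.' -> SPECIAL
  pos 13: '(' -> SPECIAL
  pos 16: '\' -> SPECIAL
Special chars found: ['[', '^', '}', '.', '(', '\\']
Total: 6

6


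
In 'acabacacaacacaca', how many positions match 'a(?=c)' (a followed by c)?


Lookahead 'a(?=c)' matches 'a' only when followed by 'c'.
String: 'acabacacaacacaca'
Checking each position where char is 'a':
  pos 0: 'a' -> MATCH (next='c')
  pos 2: 'a' -> no (next='b')
  pos 4: 'a' -> MATCH (next='c')
  pos 6: 'a' -> MATCH (next='c')
  pos 8: 'a' -> no (next='a')
  pos 9: 'a' -> MATCH (next='c')
  pos 11: 'a' -> MATCH (next='c')
  pos 13: 'a' -> MATCH (next='c')
Matching positions: [0, 4, 6, 9, 11, 13]
Count: 6

6
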